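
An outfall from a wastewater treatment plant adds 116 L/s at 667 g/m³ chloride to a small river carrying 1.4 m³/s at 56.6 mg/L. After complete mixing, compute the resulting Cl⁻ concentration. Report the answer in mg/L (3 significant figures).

103 mg/L

116 L/s = 0.116 m³/s.
Flow-weighted mixing gives C = (0.116·667 + 1.4·56.6) / (0.116 + 1.4) = 156.6/1.516 = 103.3 mg/L.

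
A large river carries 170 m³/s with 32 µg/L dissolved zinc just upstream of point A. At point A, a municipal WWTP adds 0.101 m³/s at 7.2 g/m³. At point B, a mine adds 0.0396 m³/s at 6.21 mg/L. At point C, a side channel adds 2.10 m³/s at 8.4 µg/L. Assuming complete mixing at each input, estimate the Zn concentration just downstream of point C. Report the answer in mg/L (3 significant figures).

32 µg/L = 0.032 mg/L.
After input A: C = (170·0.032 + 0.101·7.2) / 170.1 = 0.03626 mg/L.
After input B: C = (170.1·0.03626 + 0.0396·6.21) / 170.1 = 0.03769 mg/L.
8.4 µg/L = 0.0084 mg/L.
After input C: C = (170.1·0.03769 + 2.1·0.0084) / 172.2 = 0.03734 mg/L.

0.0373 mg/L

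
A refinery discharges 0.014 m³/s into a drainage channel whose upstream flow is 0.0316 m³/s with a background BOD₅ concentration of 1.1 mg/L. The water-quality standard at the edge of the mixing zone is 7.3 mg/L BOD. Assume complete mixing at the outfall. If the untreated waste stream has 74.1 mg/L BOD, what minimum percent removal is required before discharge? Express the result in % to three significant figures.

71.3 %

Mass balance: 7.3·0.0456 = 0.014·Cₑ + 0.0316·1.1.
Cₑ = (0.3329 − 0.03476) / 0.014 = 21.29 mg/L.
Required removal = 1 − 21.29/74.1 = 71.26 %.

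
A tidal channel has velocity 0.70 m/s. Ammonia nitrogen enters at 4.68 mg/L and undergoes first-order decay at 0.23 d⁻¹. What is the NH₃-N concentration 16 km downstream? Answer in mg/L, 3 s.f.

Travel time t = 16 km / 0.70 m/s = 1.6e+04/0.70 = 2.286e+04 s = 0.2646 d.
First-order decay: C = 4.68·exp(−0.23·0.2646) = 4.68·0.941 = 4.404 mg/L.

4.40 mg/L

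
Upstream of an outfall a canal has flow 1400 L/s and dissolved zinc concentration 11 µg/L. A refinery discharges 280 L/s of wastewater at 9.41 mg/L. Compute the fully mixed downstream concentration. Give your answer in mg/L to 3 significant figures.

1.58 mg/L

280 L/s = 0.28 m³/s.
1400 L/s = 1.4 m³/s.
11 µg/L = 0.011 mg/L.
By mass balance at complete mixing, C = (0.28·9.41 + 1.4·0.011) / (0.28 + 1.4) = 2.65/1.68 = 1.578 mg/L.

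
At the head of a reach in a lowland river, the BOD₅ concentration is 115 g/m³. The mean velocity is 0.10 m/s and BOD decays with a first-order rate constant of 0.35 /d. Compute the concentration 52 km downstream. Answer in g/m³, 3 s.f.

14.0 g/m³

Travel time t = 52 km / 0.10 m/s = 5.2e+04/0.10 = 5.2e+05 s = 6.019 d.
First-order decay: C = 115·exp(−0.35·6.019) = 115·0.1217 = 13.99 g/m³.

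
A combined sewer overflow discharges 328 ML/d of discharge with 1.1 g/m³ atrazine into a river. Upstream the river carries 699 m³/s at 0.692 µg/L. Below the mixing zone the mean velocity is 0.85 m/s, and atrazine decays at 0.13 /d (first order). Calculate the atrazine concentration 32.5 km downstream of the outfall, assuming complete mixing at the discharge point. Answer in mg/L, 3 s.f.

328 ML/d = 3.796 m³/s.
0.692 µg/L = 0.000692 mg/L.
After complete mixing, C₀ = (3.796·1.1 + 699·0.000692) / 702.8 = 0.00663 mg/L.
Travel time t = 3.25e+04 m / 0.85 m/s = 3.824e+04 s = 0.4425 d.
C = 0.00663·exp(−0.13·0.4425) = 0.00663·0.9441 = 0.006259 mg/L.

0.00626 mg/L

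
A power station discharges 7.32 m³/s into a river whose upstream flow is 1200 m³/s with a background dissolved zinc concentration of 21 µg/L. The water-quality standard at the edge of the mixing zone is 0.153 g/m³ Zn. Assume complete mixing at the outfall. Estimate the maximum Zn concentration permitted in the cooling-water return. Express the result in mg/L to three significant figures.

21.8 mg/L

21 µg/L = 0.021 mg/L.
Mass balance: 0.153·1207 = 7.32·Cₑ + 1200·0.021.
Cₑ = (184.7 − 25.2) / 7.32 = 21.79 mg/L.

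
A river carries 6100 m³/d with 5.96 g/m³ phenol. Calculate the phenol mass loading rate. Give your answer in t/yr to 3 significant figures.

13.3 t/yr

6100 m³/d = 0.0706 m³/s.
Mass flux = Q·C = 0.0706 m³/s × 5.96 g/m³ = 0.4208 g/s.
= 0.4208 g/s × 31.56 = 13.28 t/yr.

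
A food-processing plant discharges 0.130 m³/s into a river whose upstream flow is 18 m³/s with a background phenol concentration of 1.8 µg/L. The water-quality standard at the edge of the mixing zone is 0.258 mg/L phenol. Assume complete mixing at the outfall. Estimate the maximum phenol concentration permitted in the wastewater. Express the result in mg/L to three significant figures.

35.7 mg/L

1.8 µg/L = 0.0018 mg/L.
Mass balance: 0.258·18.13 = 0.13·Cₑ + 18·0.0018.
Cₑ = (4.678 − 0.0324) / 0.13 = 35.73 mg/L.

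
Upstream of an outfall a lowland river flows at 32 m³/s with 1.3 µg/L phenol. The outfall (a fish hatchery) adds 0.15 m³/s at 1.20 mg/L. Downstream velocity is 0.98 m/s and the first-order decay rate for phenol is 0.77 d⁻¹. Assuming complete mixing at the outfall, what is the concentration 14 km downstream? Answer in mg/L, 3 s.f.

0.00607 mg/L

1.3 µg/L = 0.0013 mg/L.
After complete mixing, C₀ = (0.15·1.2 + 32·0.0013) / 32.15 = 0.006893 mg/L.
Travel time t = 1.4e+04 m / 0.98 m/s = 1.429e+04 s = 0.1653 d.
C = 0.006893·exp(−0.77·0.1653) = 0.006893·0.8805 = 0.006069 mg/L.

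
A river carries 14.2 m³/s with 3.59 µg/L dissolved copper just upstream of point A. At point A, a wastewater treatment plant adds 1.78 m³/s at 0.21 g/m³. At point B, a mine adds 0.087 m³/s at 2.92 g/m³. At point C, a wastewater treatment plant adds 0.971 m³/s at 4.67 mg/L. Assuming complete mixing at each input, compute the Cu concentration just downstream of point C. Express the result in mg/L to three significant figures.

3.59 µg/L = 0.00359 mg/L.
After input A: C = (14.2·0.00359 + 1.78·0.21) / 15.98 = 0.02658 mg/L.
After input B: C = (15.98·0.02658 + 0.087·2.92) / 16.07 = 0.04225 mg/L.
After input C: C = (16.07·0.04225 + 0.971·4.67) / 17.04 = 0.306 mg/L.

0.306 mg/L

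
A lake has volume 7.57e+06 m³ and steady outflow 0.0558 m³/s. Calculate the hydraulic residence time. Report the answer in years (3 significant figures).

Q = 0.0558 m³/s × 3.156e+07 s/yr = 1.761e+06 m³/yr.
Hydraulic residence time τ = V/Q = 7.57e+06/1.761e+06 = 4.299 yr.

4.30 yr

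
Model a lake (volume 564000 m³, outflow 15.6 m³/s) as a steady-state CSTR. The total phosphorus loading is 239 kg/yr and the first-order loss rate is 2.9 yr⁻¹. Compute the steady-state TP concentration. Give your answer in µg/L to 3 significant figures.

0.484 µg/L

Outflow Q = 15.6 m³/s × 3.156e+07 s/yr = 4.923e+08 m³/yr.
Steady-state CSTR mass balance: W = Q·C + k·V·C, so C = W/(Q + kV).
Q + kV = 4.923e+08 + 2.9·564000 = 4.939e+08 m³/yr.
C = 239/4.939e+08 = 4.839e-07 kg/m³ = 0.0004839 mg/L = 0.4839 µg/L.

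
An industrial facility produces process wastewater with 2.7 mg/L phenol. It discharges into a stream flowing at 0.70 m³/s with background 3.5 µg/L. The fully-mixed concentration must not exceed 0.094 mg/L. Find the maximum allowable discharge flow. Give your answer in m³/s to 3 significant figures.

3.5 µg/L = 0.0035 mg/L.
Mass balance at complete mixing: C_std·(Q_w + Q_r) = Q_w·C_e + Q_r·C_b.
Rearranging, Q_w = Q_r·(C_std − C_b)/(C_e − C_std) = 0.70·(0.094 − 0.0035) / (2.7 − 0.094) = 0.02431 m³/s.

0.0243 m³/s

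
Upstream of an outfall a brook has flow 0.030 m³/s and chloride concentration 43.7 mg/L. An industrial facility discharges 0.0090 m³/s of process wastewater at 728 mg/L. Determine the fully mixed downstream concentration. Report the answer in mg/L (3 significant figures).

By mass balance at complete mixing, C = (0.009·728 + 0.03·43.7) / (0.009 + 0.03) = 7.863/0.039 = 201.6 mg/L.

202 mg/L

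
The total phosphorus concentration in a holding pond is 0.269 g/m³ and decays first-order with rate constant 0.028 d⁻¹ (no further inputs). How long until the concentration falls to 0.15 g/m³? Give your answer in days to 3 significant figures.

20.9 d

t = ln(C₀/C)/k = ln(0.269/0.15)/0.028 = 0.5841/0.028 = 20.86 d.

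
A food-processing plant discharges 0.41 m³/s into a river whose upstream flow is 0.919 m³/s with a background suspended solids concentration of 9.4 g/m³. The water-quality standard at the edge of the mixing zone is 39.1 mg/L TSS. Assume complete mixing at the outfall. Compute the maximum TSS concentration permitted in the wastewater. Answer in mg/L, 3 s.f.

Mass balance: 39.1·1.329 = 0.41·Cₑ + 0.919·9.4.
Cₑ = (51.96 − 8.639) / 0.41 = 105.7 mg/L.

106 mg/L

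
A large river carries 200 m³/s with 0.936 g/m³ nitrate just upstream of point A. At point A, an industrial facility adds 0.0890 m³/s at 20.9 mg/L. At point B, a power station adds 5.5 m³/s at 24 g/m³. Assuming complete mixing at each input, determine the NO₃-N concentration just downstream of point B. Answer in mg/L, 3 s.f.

After input A: C = (200·0.936 + 0.089·20.9) / 200.1 = 0.9449 mg/L.
After input B: C = (200.1·0.9449 + 5.5·24) / 205.6 = 1.562 mg/L.

1.56 mg/L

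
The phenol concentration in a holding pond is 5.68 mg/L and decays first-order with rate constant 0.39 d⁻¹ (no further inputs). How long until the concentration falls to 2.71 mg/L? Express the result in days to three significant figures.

1.90 d

t = ln(C₀/C)/k = ln(5.68/2.71)/0.39 = 0.74/0.39 = 1.897 d.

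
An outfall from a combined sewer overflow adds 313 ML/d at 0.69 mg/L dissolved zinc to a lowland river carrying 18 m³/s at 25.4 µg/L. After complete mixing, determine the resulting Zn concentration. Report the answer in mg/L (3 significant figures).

0.137 mg/L

313 ML/d = 3.623 m³/s.
25.4 µg/L = 0.0254 mg/L.
Conservation of mass across the mixing zone: C = (3.623·0.69 + 18·0.0254) / (3.623 + 18) = 2.957/21.62 = 0.1367 mg/L.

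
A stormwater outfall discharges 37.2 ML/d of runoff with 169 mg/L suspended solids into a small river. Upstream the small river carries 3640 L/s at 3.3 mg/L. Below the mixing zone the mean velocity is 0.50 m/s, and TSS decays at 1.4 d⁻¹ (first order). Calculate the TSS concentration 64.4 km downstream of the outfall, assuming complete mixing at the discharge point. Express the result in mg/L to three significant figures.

2.58 mg/L

37.2 ML/d = 0.4306 m³/s.
3640 L/s = 3.64 m³/s.
After complete mixing, C₀ = (0.4306·169 + 3.64·3.3) / 4.071 = 20.83 mg/L.
Travel time t = 6.44e+04 m / 0.50 m/s = 1.288e+05 s = 1.491 d.
C = 20.83·exp(−1.4·1.491) = 20.83·0.1241 = 2.584 mg/L.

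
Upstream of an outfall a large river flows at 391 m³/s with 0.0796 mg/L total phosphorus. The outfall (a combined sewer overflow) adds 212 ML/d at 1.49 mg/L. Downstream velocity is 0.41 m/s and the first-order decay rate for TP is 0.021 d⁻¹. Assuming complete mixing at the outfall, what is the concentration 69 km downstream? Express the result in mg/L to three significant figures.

0.0849 mg/L

212 ML/d = 2.454 m³/s.
After complete mixing, C₀ = (2.454·1.49 + 391·0.0796) / 393.5 = 0.0884 mg/L.
Travel time t = 6.9e+04 m / 0.41 m/s = 1.683e+05 s = 1.948 d.
C = 0.0884·exp(−0.021·1.948) = 0.0884·0.9599 = 0.08485 mg/L.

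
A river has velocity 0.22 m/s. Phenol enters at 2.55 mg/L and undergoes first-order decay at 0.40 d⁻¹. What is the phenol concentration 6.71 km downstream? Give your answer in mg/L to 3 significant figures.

2.21 mg/L

Travel time t = 6.71 km / 0.22 m/s = 6710/0.22 = 3.05e+04 s = 0.353 d.
First-order decay: C = 2.55·exp(−0.40·0.353) = 2.55·0.8683 = 2.214 mg/L.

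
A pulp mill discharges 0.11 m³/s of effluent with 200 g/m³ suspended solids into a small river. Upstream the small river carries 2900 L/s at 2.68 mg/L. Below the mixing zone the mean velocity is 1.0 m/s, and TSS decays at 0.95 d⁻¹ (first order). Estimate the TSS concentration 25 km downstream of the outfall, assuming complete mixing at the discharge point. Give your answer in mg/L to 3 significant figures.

7.51 mg/L

2900 L/s = 2.9 m³/s.
After complete mixing, C₀ = (0.11·200 + 2.9·2.68) / 3.01 = 9.891 mg/L.
Travel time t = 2.5e+04 m / 1.0 m/s = 2.5e+04 s = 0.2894 d.
C = 9.891·exp(−0.95·0.2894) = 9.891·0.7597 = 7.514 mg/L.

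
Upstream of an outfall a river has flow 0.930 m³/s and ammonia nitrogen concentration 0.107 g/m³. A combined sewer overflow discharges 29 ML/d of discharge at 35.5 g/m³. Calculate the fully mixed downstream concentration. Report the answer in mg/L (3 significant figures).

9.49 mg/L

29 ML/d = 0.3356 m³/s.
Flow-weighted mixing gives C = (0.3356·35.5 + 0.93·0.107) / (0.3356 + 0.93) = 12.02/1.266 = 9.493 mg/L.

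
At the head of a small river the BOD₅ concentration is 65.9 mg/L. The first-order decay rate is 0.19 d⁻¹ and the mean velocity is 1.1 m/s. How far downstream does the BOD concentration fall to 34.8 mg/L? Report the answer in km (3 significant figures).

319 km

From C = C₀·e^(−kt), t = ln(C₀/C)/k = ln(65.9/34.8)/0.19 = 0.6385/0.19 = 3.361 d.
Distance = v·t = 1.1 m/s × 2.904e+05 s = 3.194e+05 m = 319.4 km.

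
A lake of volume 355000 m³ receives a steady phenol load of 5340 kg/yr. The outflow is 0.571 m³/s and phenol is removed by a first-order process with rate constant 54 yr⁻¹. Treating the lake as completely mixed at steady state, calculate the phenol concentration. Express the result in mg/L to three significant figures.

Outflow Q = 0.571 m³/s × 3.156e+07 s/yr = 1.802e+07 m³/yr.
Steady-state CSTR mass balance: W = Q·C + k·V·C, so C = W/(Q + kV).
Q + kV = 1.802e+07 + 54·355000 = 3.719e+07 m³/yr.
C = 5340/3.719e+07 = 0.0001436 kg/m³ = 0.1436 mg/L.

0.144 mg/L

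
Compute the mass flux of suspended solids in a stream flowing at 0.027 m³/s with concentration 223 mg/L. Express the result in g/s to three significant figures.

6.02 g/s

Mass flux = Q·C = 0.027 m³/s × 223 g/m³ = 6.021 g/s.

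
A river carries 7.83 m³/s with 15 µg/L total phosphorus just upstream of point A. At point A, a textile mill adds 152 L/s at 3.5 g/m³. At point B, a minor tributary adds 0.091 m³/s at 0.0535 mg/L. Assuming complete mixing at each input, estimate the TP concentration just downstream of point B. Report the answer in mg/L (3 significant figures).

0.0811 mg/L

15 µg/L = 0.015 mg/L.
152 L/s = 0.152 m³/s.
After input A: C = (7.83·0.015 + 0.152·3.5) / 7.982 = 0.08136 mg/L.
After input B: C = (7.982·0.08136 + 0.091·0.0535) / 8.073 = 0.08105 mg/L.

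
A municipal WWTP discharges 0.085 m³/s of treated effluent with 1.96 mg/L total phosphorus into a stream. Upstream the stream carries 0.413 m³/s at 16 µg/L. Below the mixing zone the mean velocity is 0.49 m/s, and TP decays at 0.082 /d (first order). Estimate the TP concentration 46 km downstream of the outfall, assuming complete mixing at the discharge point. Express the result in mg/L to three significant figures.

0.318 mg/L

16 µg/L = 0.016 mg/L.
After complete mixing, C₀ = (0.085·1.96 + 0.413·0.016) / 0.498 = 0.3478 mg/L.
Travel time t = 4.6e+04 m / 0.49 m/s = 9.388e+04 s = 1.087 d.
C = 0.3478·exp(−0.082·1.087) = 0.3478·0.9148 = 0.3182 mg/L.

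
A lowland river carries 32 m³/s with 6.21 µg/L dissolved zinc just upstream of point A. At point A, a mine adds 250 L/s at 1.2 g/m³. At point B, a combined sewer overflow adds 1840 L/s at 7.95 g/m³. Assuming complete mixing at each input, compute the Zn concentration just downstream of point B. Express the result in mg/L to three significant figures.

6.21 µg/L = 0.00621 mg/L.
250 L/s = 0.25 m³/s.
After input A: C = (32·0.00621 + 0.25·1.2) / 32.25 = 0.01546 mg/L.
1840 L/s = 1.84 m³/s.
After input B: C = (32.25·0.01546 + 1.84·7.95) / 34.09 = 0.4437 mg/L.

0.444 mg/L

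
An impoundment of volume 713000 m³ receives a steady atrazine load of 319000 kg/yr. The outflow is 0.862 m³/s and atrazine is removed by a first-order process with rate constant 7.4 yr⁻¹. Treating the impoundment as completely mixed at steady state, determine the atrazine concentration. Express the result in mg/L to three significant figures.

9.82 mg/L

Outflow Q = 0.862 m³/s × 3.156e+07 s/yr = 2.72e+07 m³/yr.
Steady-state CSTR mass balance: W = Q·C + k·V·C, so C = W/(Q + kV).
Q + kV = 2.72e+07 + 7.4·713000 = 3.248e+07 m³/yr.
C = 319000/3.248e+07 = 0.009822 kg/m³ = 9.822 mg/L.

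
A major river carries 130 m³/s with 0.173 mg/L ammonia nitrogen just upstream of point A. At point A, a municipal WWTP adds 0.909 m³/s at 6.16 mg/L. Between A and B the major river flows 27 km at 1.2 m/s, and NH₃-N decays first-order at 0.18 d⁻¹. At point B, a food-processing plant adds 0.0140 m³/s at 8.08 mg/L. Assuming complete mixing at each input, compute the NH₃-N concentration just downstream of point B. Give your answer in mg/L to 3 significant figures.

0.206 mg/L

After input A: C = (130·0.173 + 0.909·6.16) / 130.9 = 0.2146 mg/L.
Over the 27 km reach to input B (t = 2.25e+04 s = 0.2604 d), decay gives C = 0.2146·exp(−0.18·0.2604) = 0.2047 mg/L.
After input B: C = (130.9·0.2047 + 0.014·8.08) / 130.9 = 0.2056 mg/L.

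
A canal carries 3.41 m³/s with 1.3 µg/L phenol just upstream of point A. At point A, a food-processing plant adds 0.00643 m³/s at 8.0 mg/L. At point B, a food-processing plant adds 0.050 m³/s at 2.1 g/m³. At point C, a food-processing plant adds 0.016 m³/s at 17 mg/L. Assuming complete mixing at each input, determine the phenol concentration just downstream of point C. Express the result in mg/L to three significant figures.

0.124 mg/L

1.3 µg/L = 0.0013 mg/L.
After input A: C = (3.41·0.0013 + 0.00643·8) / 3.416 = 0.01635 mg/L.
After input B: C = (3.416·0.01635 + 0.05·2.1) / 3.466 = 0.04641 mg/L.
After input C: C = (3.466·0.04641 + 0.016·17) / 3.482 = 0.1243 mg/L.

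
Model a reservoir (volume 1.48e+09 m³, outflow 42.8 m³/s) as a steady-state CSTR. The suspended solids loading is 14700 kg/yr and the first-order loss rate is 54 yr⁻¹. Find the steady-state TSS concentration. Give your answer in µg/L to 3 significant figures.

0.181 µg/L

Outflow Q = 42.8 m³/s × 3.156e+07 s/yr = 1.351e+09 m³/yr.
Steady-state CSTR mass balance: W = Q·C + k·V·C, so C = W/(Q + kV).
Q + kV = 1.351e+09 + 54·1.48e+09 = 8.127e+10 m³/yr.
C = 14700/8.127e+10 = 1.809e-07 kg/m³ = 0.0001809 mg/L = 0.1809 µg/L.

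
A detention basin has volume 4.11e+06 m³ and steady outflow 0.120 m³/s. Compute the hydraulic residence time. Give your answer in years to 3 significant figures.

Q = 0.120 m³/s × 3.156e+07 s/yr = 3.787e+06 m³/yr.
Hydraulic residence time τ = V/Q = 4.11e+06/3.787e+06 = 1.085 yr.

1.09 yr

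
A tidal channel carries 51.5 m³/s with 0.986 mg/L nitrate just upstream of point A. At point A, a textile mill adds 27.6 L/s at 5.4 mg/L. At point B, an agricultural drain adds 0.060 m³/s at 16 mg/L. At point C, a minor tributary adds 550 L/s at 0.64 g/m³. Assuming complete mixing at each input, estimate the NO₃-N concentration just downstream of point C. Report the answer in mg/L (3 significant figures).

27.6 L/s = 0.0276 m³/s.
After input A: C = (51.5·0.986 + 0.0276·5.4) / 51.53 = 0.9884 mg/L.
After input B: C = (51.53·0.9884 + 0.06·16) / 51.59 = 1.006 mg/L.
550 L/s = 0.55 m³/s.
After input C: C = (51.59·1.006 + 0.55·0.64) / 52.14 = 1.002 mg/L.

1.00 mg/L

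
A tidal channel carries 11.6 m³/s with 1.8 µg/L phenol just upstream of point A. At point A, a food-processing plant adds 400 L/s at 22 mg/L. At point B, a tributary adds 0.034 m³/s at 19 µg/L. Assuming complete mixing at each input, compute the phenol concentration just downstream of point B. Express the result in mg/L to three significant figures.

0.733 mg/L

1.8 µg/L = 0.0018 mg/L.
400 L/s = 0.4 m³/s.
After input A: C = (11.6·0.0018 + 0.4·22) / 12 = 0.7351 mg/L.
19 µg/L = 0.019 mg/L.
After input B: C = (12·0.7351 + 0.034·0.019) / 12.03 = 0.7331 mg/L.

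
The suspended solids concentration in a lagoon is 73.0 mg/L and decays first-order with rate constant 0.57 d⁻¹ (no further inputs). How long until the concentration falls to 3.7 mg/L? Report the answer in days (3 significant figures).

5.23 d

t = ln(C₀/C)/k = ln(73.0/3.7)/0.57 = 2.982/0.57 = 5.232 d.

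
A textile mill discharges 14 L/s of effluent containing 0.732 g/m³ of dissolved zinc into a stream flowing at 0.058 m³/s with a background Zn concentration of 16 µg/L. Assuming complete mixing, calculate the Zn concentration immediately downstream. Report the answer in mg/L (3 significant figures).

14 L/s = 0.014 m³/s.
16 µg/L = 0.016 mg/L.
By mass balance at complete mixing, C = (0.014·0.732 + 0.058·0.016) / (0.014 + 0.058) = 0.01118/0.072 = 0.1552 mg/L.

0.155 mg/L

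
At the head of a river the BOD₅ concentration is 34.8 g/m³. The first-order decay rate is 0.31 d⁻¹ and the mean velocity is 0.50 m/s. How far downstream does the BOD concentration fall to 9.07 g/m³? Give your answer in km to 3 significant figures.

From C = C₀·e^(−kt), t = ln(C₀/C)/k = ln(34.8/9.07)/0.31 = 1.345/0.31 = 4.338 d.
Distance = v·t = 0.50 m/s × 3.748e+05 s = 1.874e+05 m = 187.4 km.

187 km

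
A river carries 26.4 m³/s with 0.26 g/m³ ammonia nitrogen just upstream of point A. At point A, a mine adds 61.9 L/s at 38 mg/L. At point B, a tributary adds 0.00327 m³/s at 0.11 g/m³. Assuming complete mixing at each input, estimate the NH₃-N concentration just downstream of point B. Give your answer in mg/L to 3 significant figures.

0.348 mg/L

61.9 L/s = 0.0619 m³/s.
After input A: C = (26.4·0.26 + 0.0619·38) / 26.46 = 0.3483 mg/L.
After input B: C = (26.46·0.3483 + 0.00327·0.11) / 26.47 = 0.3483 mg/L.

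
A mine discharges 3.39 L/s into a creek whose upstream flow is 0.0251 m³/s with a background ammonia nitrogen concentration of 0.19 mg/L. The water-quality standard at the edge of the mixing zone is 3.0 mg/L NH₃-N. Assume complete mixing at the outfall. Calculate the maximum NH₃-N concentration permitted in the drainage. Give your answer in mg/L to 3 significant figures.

3.39 L/s = 0.00339 m³/s.
Mass balance: 3·0.02849 = 0.00339·Cₑ + 0.0251·0.19.
Cₑ = (0.08547 − 0.004769) / 0.00339 = 23.81 mg/L.

23.8 mg/L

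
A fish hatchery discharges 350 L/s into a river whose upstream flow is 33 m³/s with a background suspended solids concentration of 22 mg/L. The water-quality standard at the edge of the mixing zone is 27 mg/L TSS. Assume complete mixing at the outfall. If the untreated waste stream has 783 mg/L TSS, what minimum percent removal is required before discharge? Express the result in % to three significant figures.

36.3 %

350 L/s = 0.35 m³/s.
Mass balance: 27·33.35 = 0.35·Cₑ + 33·22.
Cₑ = (900.5 − 726) / 0.35 = 498.4 mg/L.
Required removal = 1 − 498.4/783 = 36.34 %.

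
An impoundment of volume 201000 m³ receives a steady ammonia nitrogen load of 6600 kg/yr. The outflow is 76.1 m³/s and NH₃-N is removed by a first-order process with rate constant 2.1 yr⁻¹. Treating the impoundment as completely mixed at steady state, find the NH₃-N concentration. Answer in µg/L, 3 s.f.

2.75 µg/L

Outflow Q = 76.1 m³/s × 3.156e+07 s/yr = 2.402e+09 m³/yr.
Steady-state CSTR mass balance: W = Q·C + k·V·C, so C = W/(Q + kV).
Q + kV = 2.402e+09 + 2.1·201000 = 2.402e+09 m³/yr.
C = 6600/2.402e+09 = 2.748e-06 kg/m³ = 0.002748 mg/L = 2.748 µg/L.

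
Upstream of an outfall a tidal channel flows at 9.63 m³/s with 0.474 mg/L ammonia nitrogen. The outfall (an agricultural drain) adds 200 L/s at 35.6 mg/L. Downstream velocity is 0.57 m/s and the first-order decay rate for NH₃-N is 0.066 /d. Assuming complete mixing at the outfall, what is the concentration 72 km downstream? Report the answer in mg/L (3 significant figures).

200 L/s = 0.2 m³/s.
After complete mixing, C₀ = (0.2·35.6 + 9.63·0.474) / 9.83 = 1.189 mg/L.
Travel time t = 7.2e+04 m / 0.57 m/s = 1.263e+05 s = 1.462 d.
C = 1.189·exp(−0.066·1.462) = 1.189·0.908 = 1.079 mg/L.

1.08 mg/L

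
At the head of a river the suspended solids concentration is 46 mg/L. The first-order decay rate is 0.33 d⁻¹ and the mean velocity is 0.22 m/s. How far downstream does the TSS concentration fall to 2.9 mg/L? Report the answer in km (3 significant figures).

159 km

From C = C₀·e^(−kt), t = ln(C₀/C)/k = ln(46/2.9)/0.33 = 2.764/0.33 = 8.376 d.
Distance = v·t = 0.22 m/s × 7.236e+05 s = 1.592e+05 m = 159.2 km.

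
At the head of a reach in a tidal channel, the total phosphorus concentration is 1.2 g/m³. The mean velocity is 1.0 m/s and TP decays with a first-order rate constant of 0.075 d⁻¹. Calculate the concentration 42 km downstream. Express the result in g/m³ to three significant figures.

1.16 g/m³

Travel time t = 42 km / 1.0 m/s = 4.2e+04/1.0 = 4.2e+04 s = 0.4861 d.
First-order decay: C = 1.2·exp(−0.075·0.4861) = 1.2·0.9642 = 1.157 g/m³.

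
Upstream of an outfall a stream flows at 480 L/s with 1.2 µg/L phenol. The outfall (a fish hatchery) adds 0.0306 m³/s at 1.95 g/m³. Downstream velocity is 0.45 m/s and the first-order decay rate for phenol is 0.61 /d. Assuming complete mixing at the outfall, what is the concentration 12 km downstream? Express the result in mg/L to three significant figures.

0.0977 mg/L

480 L/s = 0.48 m³/s.
1.2 µg/L = 0.0012 mg/L.
After complete mixing, C₀ = (0.0306·1.95 + 0.48·0.0012) / 0.5106 = 0.118 mg/L.
Travel time t = 1.2e+04 m / 0.45 m/s = 2.667e+04 s = 0.3086 d.
C = 0.118·exp(−0.61·0.3086) = 0.118·0.8284 = 0.09774 mg/L.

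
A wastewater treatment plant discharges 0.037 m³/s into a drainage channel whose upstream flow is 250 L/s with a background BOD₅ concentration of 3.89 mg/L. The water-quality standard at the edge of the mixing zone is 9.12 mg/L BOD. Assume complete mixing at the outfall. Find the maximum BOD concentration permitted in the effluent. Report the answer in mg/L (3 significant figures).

44.5 mg/L

250 L/s = 0.25 m³/s.
Mass balance: 9.12·0.287 = 0.037·Cₑ + 0.25·3.89.
Cₑ = (2.617 − 0.9725) / 0.037 = 44.46 mg/L.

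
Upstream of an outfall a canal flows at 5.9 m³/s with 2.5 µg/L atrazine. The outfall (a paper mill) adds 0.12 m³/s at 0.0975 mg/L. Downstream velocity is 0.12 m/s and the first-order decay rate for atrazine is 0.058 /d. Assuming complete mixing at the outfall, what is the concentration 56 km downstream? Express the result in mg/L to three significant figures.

2.5 µg/L = 0.0025 mg/L.
After complete mixing, C₀ = (0.12·0.0975 + 5.9·0.0025) / 6.02 = 0.004394 mg/L.
Travel time t = 5.6e+04 m / 0.12 m/s = 4.667e+05 s = 5.401 d.
C = 0.004394·exp(−0.058·5.401) = 0.004394·0.7311 = 0.003212 mg/L.

0.00321 mg/L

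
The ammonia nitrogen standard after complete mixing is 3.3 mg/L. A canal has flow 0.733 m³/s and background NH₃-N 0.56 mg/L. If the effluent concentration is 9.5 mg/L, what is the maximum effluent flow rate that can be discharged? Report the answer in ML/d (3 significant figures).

28.0 ML/d

Mass balance at complete mixing: C_std·(Q_w + Q_r) = Q_w·C_e + Q_r·C_b.
Rearranging, Q_w = Q_r·(C_std − C_b)/(C_e − C_std) = 0.733·(3.3 − 0.56) / (9.5 − 3.3) = 0.3239 m³/s.
= 27.99 ML/d.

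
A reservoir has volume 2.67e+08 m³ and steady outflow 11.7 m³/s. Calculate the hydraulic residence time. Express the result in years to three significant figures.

0.723 yr

Q = 11.7 m³/s × 3.156e+07 s/yr = 3.692e+08 m³/yr.
Hydraulic residence time τ = V/Q = 2.67e+08/3.692e+08 = 0.7231 yr.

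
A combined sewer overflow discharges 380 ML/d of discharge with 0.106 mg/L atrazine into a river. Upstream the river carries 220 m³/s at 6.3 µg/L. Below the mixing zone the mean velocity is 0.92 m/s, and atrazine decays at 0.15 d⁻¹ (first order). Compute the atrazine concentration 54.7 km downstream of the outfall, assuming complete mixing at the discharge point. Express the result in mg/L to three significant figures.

0.00744 mg/L

380 ML/d = 4.398 m³/s.
6.3 µg/L = 0.0063 mg/L.
After complete mixing, C₀ = (4.398·0.106 + 220·0.0063) / 224.4 = 0.008254 mg/L.
Travel time t = 5.47e+04 m / 0.92 m/s = 5.946e+04 s = 0.6882 d.
C = 0.008254·exp(−0.15·0.6882) = 0.008254·0.9019 = 0.007445 mg/L.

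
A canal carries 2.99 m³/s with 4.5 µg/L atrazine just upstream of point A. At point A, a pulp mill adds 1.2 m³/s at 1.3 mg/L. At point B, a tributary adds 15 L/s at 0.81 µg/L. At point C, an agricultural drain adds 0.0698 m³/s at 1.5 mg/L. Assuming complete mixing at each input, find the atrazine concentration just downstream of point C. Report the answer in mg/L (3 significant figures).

4.5 µg/L = 0.0045 mg/L.
After input A: C = (2.99·0.0045 + 1.2·1.3) / 4.19 = 0.3755 mg/L.
15 L/s = 0.015 m³/s.
0.81 µg/L = 0.00081 mg/L.
After input B: C = (4.19·0.3755 + 0.015·0.00081) / 4.205 = 0.3742 mg/L.
After input C: C = (4.205·0.3742 + 0.0698·1.5) / 4.275 = 0.3926 mg/L.

0.393 mg/L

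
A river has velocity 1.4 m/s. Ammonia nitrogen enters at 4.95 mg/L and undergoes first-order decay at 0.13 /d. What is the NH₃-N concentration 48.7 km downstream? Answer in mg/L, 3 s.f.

4.70 mg/L

Travel time t = 48.7 km / 1.4 m/s = 4.87e+04/1.4 = 3.479e+04 s = 0.4026 d.
First-order decay: C = 4.95·exp(−0.13·0.4026) = 4.95·0.949 = 4.698 mg/L.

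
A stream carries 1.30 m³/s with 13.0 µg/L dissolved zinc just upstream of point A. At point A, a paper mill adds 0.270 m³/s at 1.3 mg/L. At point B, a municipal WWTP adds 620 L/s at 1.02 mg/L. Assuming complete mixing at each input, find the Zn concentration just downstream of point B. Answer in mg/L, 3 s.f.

0.457 mg/L

13.0 µg/L = 0.013 mg/L.
After input A: C = (1.3·0.013 + 0.27·1.3) / 1.57 = 0.2343 mg/L.
620 L/s = 0.62 m³/s.
After input B: C = (1.57·0.2343 + 0.62·1.02) / 2.19 = 0.4568 mg/L.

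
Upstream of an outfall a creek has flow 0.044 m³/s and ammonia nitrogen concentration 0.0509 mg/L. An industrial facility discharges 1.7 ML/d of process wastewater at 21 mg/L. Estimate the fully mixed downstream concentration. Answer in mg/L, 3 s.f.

6.52 mg/L

1.7 ML/d = 0.01968 m³/s.
Conservation of mass across the mixing zone: C = (0.01968·21 + 0.044·0.0509) / (0.01968 + 0.044) = 0.4154/0.06368 = 6.524 mg/L.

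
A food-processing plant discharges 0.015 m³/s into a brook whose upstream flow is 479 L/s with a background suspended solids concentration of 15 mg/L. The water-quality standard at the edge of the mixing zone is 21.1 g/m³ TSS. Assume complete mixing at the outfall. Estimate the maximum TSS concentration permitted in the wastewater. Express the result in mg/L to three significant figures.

479 L/s = 0.479 m³/s.
Mass balance: 21.1·0.494 = 0.015·Cₑ + 0.479·15.
Cₑ = (10.42 − 7.185) / 0.015 = 215.9 mg/L.

216 mg/L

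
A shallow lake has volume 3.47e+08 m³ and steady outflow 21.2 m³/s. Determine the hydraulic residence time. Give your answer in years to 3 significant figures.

0.519 yr

Q = 21.2 m³/s × 3.156e+07 s/yr = 6.69e+08 m³/yr.
Hydraulic residence time τ = V/Q = 3.47e+08/6.69e+08 = 0.5187 yr.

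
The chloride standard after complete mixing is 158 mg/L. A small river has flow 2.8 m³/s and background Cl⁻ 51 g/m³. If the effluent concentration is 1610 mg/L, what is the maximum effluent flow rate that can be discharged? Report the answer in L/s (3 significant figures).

206 L/s

Mass balance at complete mixing: C_std·(Q_w + Q_r) = Q_w·C_e + Q_r·C_b.
Rearranging, Q_w = Q_r·(C_std − C_b)/(C_e − C_std) = 2.8·(158 − 51) / (1610 − 158) = 0.2063 m³/s.
= 206.3 L/s.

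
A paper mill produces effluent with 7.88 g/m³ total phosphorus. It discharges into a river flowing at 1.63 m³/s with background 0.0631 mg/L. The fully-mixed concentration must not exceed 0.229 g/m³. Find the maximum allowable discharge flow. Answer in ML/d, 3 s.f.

Mass balance at complete mixing: C_std·(Q_w + Q_r) = Q_w·C_e + Q_r·C_b.
Rearranging, Q_w = Q_r·(C_std − C_b)/(C_e − C_std) = 1.63·(0.229 − 0.0631) / (7.88 − 0.229) = 0.03534 m³/s.
= 3.054 ML/d.

3.05 ML/d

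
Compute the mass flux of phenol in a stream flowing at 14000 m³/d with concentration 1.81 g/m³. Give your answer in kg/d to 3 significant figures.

14000 m³/d = 0.162 m³/s.
Mass flux = Q·C = 0.162 m³/s × 1.81 g/m³ = 0.2933 g/s.
= 0.2933 g/s × 86.4 = 25.34 kg/d.

25.3 kg/d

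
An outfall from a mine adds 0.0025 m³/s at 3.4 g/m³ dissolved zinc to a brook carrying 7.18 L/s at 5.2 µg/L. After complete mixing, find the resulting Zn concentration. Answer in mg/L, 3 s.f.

7.18 L/s = 0.00718 m³/s.
5.2 µg/L = 0.0052 mg/L.
Flow-weighted mixing gives C = (0.0025·3.4 + 0.00718·0.0052) / (0.0025 + 0.00718) = 0.008537/0.00968 = 0.882 mg/L.

0.882 mg/L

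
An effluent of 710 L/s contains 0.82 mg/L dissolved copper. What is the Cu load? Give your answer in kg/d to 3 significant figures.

710 L/s = 0.71 m³/s.
Mass flux = Q·C = 0.71 m³/s × 0.82 g/m³ = 0.5822 g/s.
= 0.5822 g/s × 86.4 = 50.3 kg/d.

50.3 kg/d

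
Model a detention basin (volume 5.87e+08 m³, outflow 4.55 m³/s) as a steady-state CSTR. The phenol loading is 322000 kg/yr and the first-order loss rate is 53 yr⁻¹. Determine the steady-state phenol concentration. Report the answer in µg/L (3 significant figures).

10.3 µg/L

Outflow Q = 4.55 m³/s × 3.156e+07 s/yr = 1.436e+08 m³/yr.
Steady-state CSTR mass balance: W = Q·C + k·V·C, so C = W/(Q + kV).
Q + kV = 1.436e+08 + 53·5.87e+08 = 3.125e+10 m³/yr.
C = 322000/3.125e+10 = 1.03e-05 kg/m³ = 0.0103 mg/L = 10.3 µg/L.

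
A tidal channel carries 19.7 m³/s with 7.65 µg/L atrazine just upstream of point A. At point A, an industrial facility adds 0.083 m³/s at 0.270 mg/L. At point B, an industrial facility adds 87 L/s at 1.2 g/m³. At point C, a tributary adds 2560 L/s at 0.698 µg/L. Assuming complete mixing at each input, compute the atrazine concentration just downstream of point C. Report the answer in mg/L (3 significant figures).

7.65 µg/L = 0.00765 mg/L.
After input A: C = (19.7·0.00765 + 0.083·0.27) / 19.78 = 0.008751 mg/L.
87 L/s = 0.087 m³/s.
After input B: C = (19.78·0.008751 + 0.087·1.2) / 19.87 = 0.01397 mg/L.
2560 L/s = 2.56 m³/s.
0.698 µg/L = 0.000698 mg/L.
After input C: C = (19.87·0.01397 + 2.56·0.000698) / 22.43 = 0.01245 mg/L.

0.0125 mg/L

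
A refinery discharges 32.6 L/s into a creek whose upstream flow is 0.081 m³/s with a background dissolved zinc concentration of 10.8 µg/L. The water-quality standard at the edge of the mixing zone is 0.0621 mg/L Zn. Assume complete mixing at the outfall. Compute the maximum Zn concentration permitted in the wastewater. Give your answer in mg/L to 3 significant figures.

32.6 L/s = 0.0326 m³/s.
10.8 µg/L = 0.0108 mg/L.
Mass balance: 0.0621·0.1136 = 0.0326·Cₑ + 0.081·0.0108.
Cₑ = (0.007055 − 0.0008748) / 0.0326 = 0.1896 mg/L.

0.190 mg/L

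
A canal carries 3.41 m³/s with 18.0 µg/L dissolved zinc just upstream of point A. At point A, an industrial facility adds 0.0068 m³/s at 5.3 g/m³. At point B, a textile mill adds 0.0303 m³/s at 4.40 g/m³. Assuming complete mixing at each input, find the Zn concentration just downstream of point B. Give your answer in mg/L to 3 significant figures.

0.0669 mg/L

18.0 µg/L = 0.018 mg/L.
After input A: C = (3.41·0.018 + 0.0068·5.3) / 3.417 = 0.02851 mg/L.
After input B: C = (3.417·0.02851 + 0.0303·4.4) / 3.447 = 0.06694 mg/L.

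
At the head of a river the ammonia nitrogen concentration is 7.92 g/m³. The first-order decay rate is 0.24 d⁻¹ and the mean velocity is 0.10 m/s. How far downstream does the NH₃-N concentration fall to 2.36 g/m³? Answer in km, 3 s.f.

From C = C₀·e^(−kt), t = ln(C₀/C)/k = ln(7.92/2.36)/0.24 = 1.211/0.24 = 5.045 d.
Distance = v·t = 0.10 m/s × 4.359e+05 s = 4.359e+04 m = 43.59 km.

43.6 km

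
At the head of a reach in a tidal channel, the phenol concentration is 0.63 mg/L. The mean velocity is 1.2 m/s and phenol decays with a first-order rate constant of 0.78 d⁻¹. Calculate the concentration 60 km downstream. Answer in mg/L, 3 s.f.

0.401 mg/L

Travel time t = 60 km / 1.2 m/s = 6e+04/1.2 = 5e+04 s = 0.5787 d.
First-order decay: C = 0.63·exp(−0.78·0.5787) = 0.63·0.6367 = 0.4011 mg/L.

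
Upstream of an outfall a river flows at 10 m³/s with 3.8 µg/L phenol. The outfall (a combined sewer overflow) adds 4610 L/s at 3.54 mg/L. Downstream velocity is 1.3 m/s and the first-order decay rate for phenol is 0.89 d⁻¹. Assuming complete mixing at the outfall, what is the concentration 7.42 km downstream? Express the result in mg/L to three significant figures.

1.06 mg/L

4610 L/s = 4.61 m³/s.
3.8 µg/L = 0.0038 mg/L.
After complete mixing, C₀ = (4.61·3.54 + 10·0.0038) / 14.61 = 1.12 mg/L.
Travel time t = 7420 m / 1.3 m/s = 5708 s = 0.06606 d.
C = 1.12·exp(−0.89·0.06606) = 1.12·0.9429 = 1.056 mg/L.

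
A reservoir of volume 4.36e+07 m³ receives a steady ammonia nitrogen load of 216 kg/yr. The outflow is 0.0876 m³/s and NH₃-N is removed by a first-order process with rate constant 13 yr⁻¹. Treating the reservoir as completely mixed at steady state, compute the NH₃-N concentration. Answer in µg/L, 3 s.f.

0.379 µg/L

Outflow Q = 0.0876 m³/s × 3.156e+07 s/yr = 2.764e+06 m³/yr.
Steady-state CSTR mass balance: W = Q·C + k·V·C, so C = W/(Q + kV).
Q + kV = 2.764e+06 + 13·4.36e+07 = 5.696e+08 m³/yr.
C = 216/5.696e+08 = 3.792e-07 kg/m³ = 0.0003792 mg/L = 0.3792 µg/L.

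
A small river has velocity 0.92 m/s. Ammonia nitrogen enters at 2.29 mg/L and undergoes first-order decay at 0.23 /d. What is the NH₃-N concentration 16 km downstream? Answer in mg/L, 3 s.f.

2.19 mg/L

Travel time t = 16 km / 0.92 m/s = 1.6e+04/0.92 = 1.739e+04 s = 0.2013 d.
First-order decay: C = 2.29·exp(−0.23·0.2013) = 2.29·0.9548 = 2.186 mg/L.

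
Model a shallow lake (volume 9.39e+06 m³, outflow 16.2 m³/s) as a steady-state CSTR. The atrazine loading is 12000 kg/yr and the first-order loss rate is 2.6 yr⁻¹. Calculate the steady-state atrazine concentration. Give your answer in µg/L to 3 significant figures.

22.4 µg/L

Outflow Q = 16.2 m³/s × 3.156e+07 s/yr = 5.112e+08 m³/yr.
Steady-state CSTR mass balance: W = Q·C + k·V·C, so C = W/(Q + kV).
Q + kV = 5.112e+08 + 2.6·9.39e+06 = 5.356e+08 m³/yr.
C = 12000/5.356e+08 = 2.24e-05 kg/m³ = 0.0224 mg/L = 22.4 µg/L.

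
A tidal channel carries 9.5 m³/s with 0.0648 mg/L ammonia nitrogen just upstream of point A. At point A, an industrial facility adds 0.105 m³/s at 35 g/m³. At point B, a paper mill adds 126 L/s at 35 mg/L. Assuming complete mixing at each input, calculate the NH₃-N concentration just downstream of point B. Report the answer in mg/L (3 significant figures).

0.894 mg/L

After input A: C = (9.5·0.0648 + 0.105·35) / 9.605 = 0.4467 mg/L.
126 L/s = 0.126 m³/s.
After input B: C = (9.605·0.4467 + 0.126·35) / 9.731 = 0.8941 mg/L.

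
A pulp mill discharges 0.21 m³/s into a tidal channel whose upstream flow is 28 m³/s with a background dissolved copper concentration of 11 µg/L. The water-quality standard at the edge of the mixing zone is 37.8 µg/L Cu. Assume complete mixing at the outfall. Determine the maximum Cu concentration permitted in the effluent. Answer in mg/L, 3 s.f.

3.61 mg/L

11 µg/L = 0.011 mg/L.
37.8 µg/L = 0.0378 mg/L.
Mass balance: 0.0378·28.21 = 0.21·Cₑ + 28·0.011.
Cₑ = (1.066 − 0.308) / 0.21 = 3.611 mg/L.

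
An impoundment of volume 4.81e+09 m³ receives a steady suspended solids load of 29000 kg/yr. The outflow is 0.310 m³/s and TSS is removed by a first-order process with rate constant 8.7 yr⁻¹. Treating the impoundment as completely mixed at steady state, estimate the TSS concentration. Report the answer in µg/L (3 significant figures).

Outflow Q = 0.310 m³/s × 3.156e+07 s/yr = 9.783e+06 m³/yr.
Steady-state CSTR mass balance: W = Q·C + k·V·C, so C = W/(Q + kV).
Q + kV = 9.783e+06 + 8.7·4.81e+09 = 4.186e+10 m³/yr.
C = 29000/4.186e+10 = 6.928e-07 kg/m³ = 0.0006928 mg/L = 0.6928 µg/L.

0.693 µg/L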